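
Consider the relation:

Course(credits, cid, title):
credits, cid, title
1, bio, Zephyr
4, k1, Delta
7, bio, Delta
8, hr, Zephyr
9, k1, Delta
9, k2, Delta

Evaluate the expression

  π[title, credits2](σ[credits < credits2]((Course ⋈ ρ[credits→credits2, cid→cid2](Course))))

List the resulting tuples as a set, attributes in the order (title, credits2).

ρ[credits→credits2, cid→cid2]: schema becomes (credits2, cid2, title); tuples unchanged.
Natural join on title: {(1, bio, Zephyr, 1, bio), (1, bio, Zephyr, 8, hr), (4, k1, Delta, 4, k1), (4, k1, Delta, 7, bio), (4, k1, Delta, 9, k1), (4, k1, Delta, 9, k2), (7, bio, Delta, 4, k1), (7, bio, Delta, 7, bio), (7, bio, Delta, 9, k1), (7, bio, Delta, 9, k2), (8, hr, Zephyr, 1, bio), (8, hr, Zephyr, 8, hr), (9, k1, Delta, 4, k1), (9, k1, Delta, 7, bio), (9, k1, Delta, 9, k1), (9, k1, Delta, 9, k2), (9, k2, Delta, 4, k1), (9, k2, Delta, 7, bio), (9, k2, Delta, 9, k1), (9, k2, Delta, 9, k2)}
Selection credits < credits2: {(1, bio, Zephyr, 8, hr), (4, k1, Delta, 7, bio), (4, k1, Delta, 9, k1), (4, k1, Delta, 9, k2), (7, bio, Delta, 9, k1), (7, bio, Delta, 9, k2)}
Projecting to title, credits2 (3 duplicate(s) eliminated): {(Delta, 7), (Delta, 9), (Zephyr, 8)}

{(Delta, 7), (Delta, 9), (Zephyr, 8)}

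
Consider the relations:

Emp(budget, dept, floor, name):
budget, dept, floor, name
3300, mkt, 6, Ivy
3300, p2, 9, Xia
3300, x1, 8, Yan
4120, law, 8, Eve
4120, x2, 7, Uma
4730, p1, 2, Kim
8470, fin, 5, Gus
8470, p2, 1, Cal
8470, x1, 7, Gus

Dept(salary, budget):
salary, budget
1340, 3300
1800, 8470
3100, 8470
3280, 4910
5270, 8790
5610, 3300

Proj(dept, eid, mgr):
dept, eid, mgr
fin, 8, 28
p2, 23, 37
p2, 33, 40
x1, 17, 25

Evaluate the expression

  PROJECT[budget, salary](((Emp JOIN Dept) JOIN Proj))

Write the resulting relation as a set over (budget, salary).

Joining Emp and Dept on budget yields {(3300, mkt, 6, Ivy, 1340), (3300, mkt, 6, Ivy, 5610), (3300, p2, 9, Xia, 1340), (3300, p2, 9, Xia, 5610), (3300, x1, 8, Yan, 1340), (3300, x1, 8, Yan, 5610), (8470, fin, 5, Gus, 1800), (8470, fin, 5, Gus, 3100), (8470, p2, 1, Cal, 1800), (8470, p2, 1, Cal, 3100), (8470, x1, 7, Gus, 1800), (8470, x1, 7, Gus, 3100)}.
Joining (Emp JOIN Dept) and Proj on dept yields {(3300, p2, 9, Xia, 1340, 23, 37), (3300, p2, 9, Xia, 1340, 33, 40), (3300, p2, 9, Xia, 5610, 23, 37), (3300, p2, 9, Xia, 5610, 33, 40), (3300, x1, 8, Yan, 1340, 17, 25), (3300, x1, 8, Yan, 5610, 17, 25), (8470, fin, 5, Gus, 1800, 8, 28), (8470, fin, 5, Gus, 3100, 8, 28), (8470, p2, 1, Cal, 1800, 23, 37), (8470, p2, 1, Cal, 1800, 33, 40), (8470, p2, 1, Cal, 3100, 23, 37), (8470, p2, 1, Cal, 3100, 33, 40), (8470, x1, 7, Gus, 1800, 17, 25), (8470, x1, 7, Gus, 3100, 17, 25)}.
π_{budget, salary} gives {(3300, 1340), (3300, 5610), (8470, 1800), (8470, 3100)} (10 duplicate(s) eliminated).

{(3300, 1340), (3300, 5610), (8470, 1800), (8470, 3100)}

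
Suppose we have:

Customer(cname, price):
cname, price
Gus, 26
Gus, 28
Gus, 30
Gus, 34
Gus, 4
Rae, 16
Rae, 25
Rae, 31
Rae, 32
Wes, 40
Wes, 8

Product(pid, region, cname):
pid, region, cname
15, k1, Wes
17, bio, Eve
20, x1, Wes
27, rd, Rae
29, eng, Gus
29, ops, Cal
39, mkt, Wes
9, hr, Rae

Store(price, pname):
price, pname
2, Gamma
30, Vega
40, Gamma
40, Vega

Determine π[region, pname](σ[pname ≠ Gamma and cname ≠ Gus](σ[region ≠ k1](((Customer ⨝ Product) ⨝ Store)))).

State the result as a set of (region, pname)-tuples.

{(mkt, Vega), (x1, Vega)}

Natural join on cname: {(Gus, 26, 29, eng), (Gus, 28, 29, eng), (Gus, 30, 29, eng), (Gus, 34, 29, eng), (Gus, 4, 29, eng), (Rae, 16, 27, rd), (Rae, 16, 9, hr), (Rae, 25, 27, rd), (Rae, 25, 9, hr), (Rae, 31, 27, rd), (Rae, 31, 9, hr), (Rae, 32, 27, rd), (Rae, 32, 9, hr), (Wes, 40, 15, k1), (Wes, 40, 20, x1), (Wes, 40, 39, mkt), (Wes, 8, 15, k1), (Wes, 8, 20, x1), (Wes, 8, 39, mkt)}
Natural join on price: {(Gus, 30, 29, eng, Vega), (Wes, 40, 15, k1, Gamma), (Wes, 40, 15, k1, Vega), (Wes, 40, 20, x1, Gamma), (Wes, 40, 20, x1, Vega), (Wes, 40, 39, mkt, Gamma), (Wes, 40, 39, mkt, Vega)}
σ[region ≠ k1]: keep tuples satisfying region ≠ k1 → {(Gus, 30, 29, eng, Vega), (Wes, 40, 20, x1, Gamma), (Wes, 40, 20, x1, Vega), (Wes, 40, 39, mkt, Gamma), (Wes, 40, 39, mkt, Vega)}
σ[pname ≠ Gamma and cname ≠ Gus]: keep tuples satisfying pname ≠ Gamma and cname ≠ Gus → {(Wes, 40, 20, x1, Vega), (Wes, 40, 39, mkt, Vega)}
π[region, pname]: project onto (region, pname) → {(mkt, Vega), (x1, Vega)}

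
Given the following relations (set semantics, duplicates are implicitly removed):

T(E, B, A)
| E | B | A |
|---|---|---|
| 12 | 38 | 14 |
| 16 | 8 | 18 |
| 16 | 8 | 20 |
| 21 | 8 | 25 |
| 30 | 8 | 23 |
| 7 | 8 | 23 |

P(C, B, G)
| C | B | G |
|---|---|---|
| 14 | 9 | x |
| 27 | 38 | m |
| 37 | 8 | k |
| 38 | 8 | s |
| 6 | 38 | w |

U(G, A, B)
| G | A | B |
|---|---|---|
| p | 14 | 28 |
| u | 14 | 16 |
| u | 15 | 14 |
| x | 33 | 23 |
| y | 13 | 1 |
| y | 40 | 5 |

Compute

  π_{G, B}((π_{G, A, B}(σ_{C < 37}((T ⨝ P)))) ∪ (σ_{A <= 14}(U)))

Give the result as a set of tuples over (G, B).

Natural join on B: {(12, 38, 14, 27, m), (12, 38, 14, 6, w), (16, 8, 18, 37, k), (16, 8, 18, 38, s), (16, 8, 20, 37, k), (16, 8, 20, 38, s), (21, 8, 25, 37, k), (21, 8, 25, 38, s), (30, 8, 23, 37, k), (30, 8, 23, 38, s), (7, 8, 23, 37, k), (7, 8, 23, 38, s)}
σ[C < 37]: keep tuples satisfying C < 37 → {(12, 38, 14, 27, m), (12, 38, 14, 6, w)}
π[G, A, B]: project onto (G, A, B) → {(m, 14, 38), (w, 14, 38)}
σ[A <= 14]: keep tuples satisfying A <= 14 → {(p, 14, 28), (u, 14, 16), (y, 13, 1)}
Taking the union: {(m, 14, 38), (p, 14, 28), (u, 14, 16), (w, 14, 38), (y, 13, 1)}
π[G, B]: project onto (G, B) → {(m, 38), (p, 28), (u, 16), (w, 38), (y, 1)}

{(m, 38), (p, 28), (u, 16), (w, 38), (y, 1)}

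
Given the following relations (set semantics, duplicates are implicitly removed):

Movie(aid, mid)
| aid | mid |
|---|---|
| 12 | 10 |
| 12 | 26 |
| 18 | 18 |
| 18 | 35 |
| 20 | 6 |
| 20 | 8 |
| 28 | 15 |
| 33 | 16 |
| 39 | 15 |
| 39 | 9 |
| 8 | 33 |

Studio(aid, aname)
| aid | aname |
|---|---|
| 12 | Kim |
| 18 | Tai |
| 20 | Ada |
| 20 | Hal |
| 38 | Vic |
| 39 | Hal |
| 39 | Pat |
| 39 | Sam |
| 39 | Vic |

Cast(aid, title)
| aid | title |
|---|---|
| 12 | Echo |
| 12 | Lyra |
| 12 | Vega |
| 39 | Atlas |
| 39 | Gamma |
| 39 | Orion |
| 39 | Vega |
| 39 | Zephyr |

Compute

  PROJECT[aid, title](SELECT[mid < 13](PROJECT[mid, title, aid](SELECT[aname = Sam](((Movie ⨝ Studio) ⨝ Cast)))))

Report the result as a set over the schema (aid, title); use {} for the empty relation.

Movie ⋈ Studio (natural join on aid): {(12, 10, Kim), (12, 26, Kim), (18, 18, Tai), (18, 35, Tai), (20, 6, Ada), (20, 6, Hal), (20, 8, Ada), (20, 8, Hal), (39, 15, Hal), (39, 15, Pat), (39, 15, Sam), (39, 15, Vic), (39, 9, Hal), (39, 9, Pat), (39, 9, Sam), (39, 9, Vic)}
(Movie ⨝ Studio) ⋈ Cast (natural join on aid): {(12, 10, Kim, Echo), (12, 10, Kim, Lyra), (12, 10, Kim, Vega), (12, 26, Kim, Echo), (12, 26, Kim, Lyra), (12, 26, Kim, Vega), (39, 15, Hal, Atlas), (39, 15, Hal, Gamma), (39, 15, Hal, Orion), (39, 15, Hal, Vega), (39, 15, Hal, Zephyr), (39, 15, Pat, Atlas), (39, 15, Pat, Gamma), (39, 15, Pat, Orion), (39, 15, Pat, Vega), (39, 15, Pat, Zephyr), (39, 15, Sam, Atlas), (39, 15, Sam, Gamma), (39, 15, Sam, Orion), (39, 15, Sam, Vega), (39, 15, Sam, Zephyr), (39, 15, Vic, Atlas), (39, 15, Vic, Gamma), (39, 15, Vic, Orion), (39, 15, Vic, Vega), (39, 15, Vic, Zephyr), (39, 9, Hal, Atlas), (39, 9, Hal, Gamma), (39, 9, Hal, Orion), (39, 9, Hal, Vega), (39, 9, Hal, Zephyr), (39, 9, Pat, Atlas), (39, 9, Pat, Gamma), (39, 9, Pat, Orion), (39, 9, Pat, Vega), (39, 9, Pat, Zephyr), (39, 9, Sam, Atlas), (39, 9, Sam, Gamma), (39, 9, Sam, Orion), (39, 9, Sam, Vega), (39, 9, Sam, Zephyr), (39, 9, Vic, Atlas), (39, 9, Vic, Gamma), (39, 9, Vic, Orion), (39, 9, Vic, Vega), (39, 9, Vic, Zephyr)}
Apply σ_{aname = Sam}; surviving tuples: {(39, 15, Sam, Atlas), (39, 15, Sam, Gamma), (39, 15, Sam, Orion), (39, 15, Sam, Vega), (39, 15, Sam, Zephyr), (39, 9, Sam, Atlas), (39, 9, Sam, Gamma), (39, 9, Sam, Orion), (39, 9, Sam, Vega), (39, 9, Sam, Zephyr)}
π_{mid, title, aid} gives {(15, Atlas, 39), (15, Gamma, 39), (15, Orion, 39), (15, Vega, 39), (15, Zephyr, 39), (9, Atlas, 39), (9, Gamma, 39), (9, Orion, 39), (9, Vega, 39), (9, Zephyr, 39)}.
Apply σ_{mid < 13}; surviving tuples: {(9, Atlas, 39), (9, Gamma, 39), (9, Orion, 39), (9, Vega, 39), (9, Zephyr, 39)}
π_{aid, title} gives {(39, Atlas), (39, Gamma), (39, Orion), (39, Vega), (39, Zephyr)}.

{(39, Atlas), (39, Gamma), (39, Orion), (39, Vega), (39, Zephyr)}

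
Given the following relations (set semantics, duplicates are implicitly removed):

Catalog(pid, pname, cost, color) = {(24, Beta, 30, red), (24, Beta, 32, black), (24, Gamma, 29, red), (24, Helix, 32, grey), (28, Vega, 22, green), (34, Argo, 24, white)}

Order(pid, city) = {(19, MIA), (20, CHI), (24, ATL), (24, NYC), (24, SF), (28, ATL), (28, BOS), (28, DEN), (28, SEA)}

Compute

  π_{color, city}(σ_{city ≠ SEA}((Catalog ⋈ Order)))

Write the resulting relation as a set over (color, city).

Natural join on pid: {(24, Beta, 30, red, ATL), (24, Beta, 30, red, NYC), (24, Beta, 30, red, SF), (24, Beta, 32, black, ATL), (24, Beta, 32, black, NYC), (24, Beta, 32, black, SF), (24, Gamma, 29, red, ATL), (24, Gamma, 29, red, NYC), (24, Gamma, 29, red, SF), (24, Helix, 32, grey, ATL), (24, Helix, 32, grey, NYC), (24, Helix, 32, grey, SF), (28, Vega, 22, green, ATL), (28, Vega, 22, green, BOS), (28, Vega, 22, green, DEN), (28, Vega, 22, green, SEA)}
Apply σ_{city ≠ SEA}; surviving tuples: {(24, Beta, 30, red, ATL), (24, Beta, 30, red, NYC), (24, Beta, 30, red, SF), (24, Beta, 32, black, ATL), (24, Beta, 32, black, NYC), (24, Beta, 32, black, SF), (24, Gamma, 29, red, ATL), (24, Gamma, 29, red, NYC), (24, Gamma, 29, red, SF), (24, Helix, 32, grey, ATL), (24, Helix, 32, grey, NYC), (24, Helix, 32, grey, SF), (28, Vega, 22, green, ATL), (28, Vega, 22, green, BOS), (28, Vega, 22, green, DEN)}
π[color, city]: project onto (color, city) (3 duplicate(s) eliminated) → {(black, ATL), (black, NYC), (black, SF), (green, ATL), (green, BOS), (green, DEN), (grey, ATL), (grey, NYC), (grey, SF), (red, ATL), (red, NYC), (red, SF)}

{(black, ATL), (black, NYC), (black, SF), (green, ATL), (green, BOS), (green, DEN), (grey, ATL), (grey, NYC), (grey, SF), (red, ATL), (red, NYC), (red, SF)}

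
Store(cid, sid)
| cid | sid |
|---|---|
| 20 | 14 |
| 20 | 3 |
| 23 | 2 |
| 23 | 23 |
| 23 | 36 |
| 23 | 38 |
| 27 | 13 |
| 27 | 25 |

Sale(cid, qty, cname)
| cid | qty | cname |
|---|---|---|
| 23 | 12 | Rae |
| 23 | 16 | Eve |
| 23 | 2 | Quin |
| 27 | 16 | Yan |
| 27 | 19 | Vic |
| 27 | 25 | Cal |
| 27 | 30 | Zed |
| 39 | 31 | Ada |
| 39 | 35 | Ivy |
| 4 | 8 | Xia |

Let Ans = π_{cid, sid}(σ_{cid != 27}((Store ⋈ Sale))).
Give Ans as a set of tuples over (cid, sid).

Store ⋈ Sale (natural join on cid): {(23, 2, 12, Rae), (23, 2, 16, Eve), (23, 2, 2, Quin), (23, 23, 12, Rae), (23, 23, 16, Eve), (23, 23, 2, Quin), (23, 36, 12, Rae), (23, 36, 16, Eve), (23, 36, 2, Quin), (23, 38, 12, Rae), (23, 38, 16, Eve), (23, 38, 2, Quin), (27, 13, 16, Yan), (27, 13, 19, Vic), (27, 13, 25, Cal), (27, 13, 30, Zed), (27, 25, 16, Yan), (27, 25, 19, Vic), (27, 25, 25, Cal), (27, 25, 30, Zed)}
Selection cid != 27: {(23, 2, 12, Rae), (23, 2, 16, Eve), (23, 2, 2, Quin), (23, 23, 12, Rae), (23, 23, 16, Eve), (23, 23, 2, Quin), (23, 36, 12, Rae), (23, 36, 16, Eve), (23, 36, 2, Quin), (23, 38, 12, Rae), (23, 38, 16, Eve), (23, 38, 2, Quin)}
π_{cid, sid} gives {(23, 2), (23, 23), (23, 36), (23, 38)} (8 duplicate(s) eliminated).

{(23, 2), (23, 23), (23, 36), (23, 38)}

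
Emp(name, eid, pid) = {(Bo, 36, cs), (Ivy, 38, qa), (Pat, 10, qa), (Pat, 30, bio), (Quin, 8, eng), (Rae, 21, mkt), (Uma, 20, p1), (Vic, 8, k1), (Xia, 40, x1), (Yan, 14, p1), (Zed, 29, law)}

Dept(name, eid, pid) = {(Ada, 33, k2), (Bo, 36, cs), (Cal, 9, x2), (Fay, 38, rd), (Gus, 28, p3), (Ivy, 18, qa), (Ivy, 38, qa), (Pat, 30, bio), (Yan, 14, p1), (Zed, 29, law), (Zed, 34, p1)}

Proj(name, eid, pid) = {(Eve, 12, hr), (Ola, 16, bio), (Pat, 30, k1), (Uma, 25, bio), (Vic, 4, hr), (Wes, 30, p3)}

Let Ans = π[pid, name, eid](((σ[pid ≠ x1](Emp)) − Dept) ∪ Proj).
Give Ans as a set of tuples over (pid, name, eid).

{(bio, Ola, 16), (bio, Uma, 25), (eng, Quin, 8), (hr, Eve, 12), (hr, Vic, 4), (k1, Pat, 30), (k1, Vic, 8), (mkt, Rae, 21), (p1, Uma, 20), (p3, Wes, 30), (qa, Pat, 10)}

Apply σ_{pid ≠ x1}; surviving tuples: {(Bo, 36, cs), (Ivy, 38, qa), (Pat, 10, qa), (Pat, 30, bio), (Quin, 8, eng), (Rae, 21, mkt), (Uma, 20, p1), (Vic, 8, k1), (Yan, 14, p1), (Zed, 29, law)}
Taking the difference: {(Pat, 10, qa), (Quin, 8, eng), (Rae, 21, mkt), (Uma, 20, p1), (Vic, 8, k1)}
Taking the union: {(Eve, 12, hr), (Ola, 16, bio), (Pat, 10, qa), (Pat, 30, k1), (Quin, 8, eng), (Rae, 21, mkt), (Uma, 20, p1), (Uma, 25, bio), (Vic, 4, hr), (Vic, 8, k1), (Wes, 30, p3)}
π_{pid, name, eid} gives {(bio, Ola, 16), (bio, Uma, 25), (eng, Quin, 8), (hr, Eve, 12), (hr, Vic, 4), (k1, Pat, 30), (k1, Vic, 8), (mkt, Rae, 21), (p1, Uma, 20), (p3, Wes, 30), (qa, Pat, 10)}.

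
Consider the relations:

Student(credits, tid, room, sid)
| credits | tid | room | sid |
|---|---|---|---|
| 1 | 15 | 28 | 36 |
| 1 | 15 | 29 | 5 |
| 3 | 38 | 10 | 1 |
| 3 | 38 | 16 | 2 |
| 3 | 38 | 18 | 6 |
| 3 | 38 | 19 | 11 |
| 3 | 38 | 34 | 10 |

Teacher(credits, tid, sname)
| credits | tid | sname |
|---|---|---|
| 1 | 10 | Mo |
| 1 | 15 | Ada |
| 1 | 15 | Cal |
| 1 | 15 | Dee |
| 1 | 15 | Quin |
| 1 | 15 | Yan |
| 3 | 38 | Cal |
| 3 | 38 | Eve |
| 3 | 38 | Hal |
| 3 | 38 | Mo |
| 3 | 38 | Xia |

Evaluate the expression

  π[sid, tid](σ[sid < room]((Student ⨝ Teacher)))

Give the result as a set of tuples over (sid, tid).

{(1, 38), (10, 38), (11, 38), (2, 38), (5, 15), (6, 38)}

Student ⋈ Teacher (natural join on credits, tid): {(1, 15, 28, 36, Ada), (1, 15, 28, 36, Cal), (1, 15, 28, 36, Dee), (1, 15, 28, 36, Quin), (1, 15, 28, 36, Yan), (1, 15, 29, 5, Ada), (1, 15, 29, 5, Cal), (1, 15, 29, 5, Dee), (1, 15, 29, 5, Quin), (1, 15, 29, 5, Yan), (3, 38, 10, 1, Cal), (3, 38, 10, 1, Eve), (3, 38, 10, 1, Hal), (3, 38, 10, 1, Mo), (3, 38, 10, 1, Xia), (3, 38, 16, 2, Cal), (3, 38, 16, 2, Eve), (3, 38, 16, 2, Hal), (3, 38, 16, 2, Mo), (3, 38, 16, 2, Xia), (3, 38, 18, 6, Cal), (3, 38, 18, 6, Eve), (3, 38, 18, 6, Hal), (3, 38, 18, 6, Mo), (3, 38, 18, 6, Xia), (3, 38, 19, 11, Cal), (3, 38, 19, 11, Eve), (3, 38, 19, 11, Hal), (3, 38, 19, 11, Mo), (3, 38, 19, 11, Xia), (3, 38, 34, 10, Cal), (3, 38, 34, 10, Eve), (3, 38, 34, 10, Hal), (3, 38, 34, 10, Mo), (3, 38, 34, 10, Xia)}
Selection sid < room: {(1, 15, 29, 5, Ada), (1, 15, 29, 5, Cal), (1, 15, 29, 5, Dee), (1, 15, 29, 5, Quin), (1, 15, 29, 5, Yan), (3, 38, 10, 1, Cal), (3, 38, 10, 1, Eve), (3, 38, 10, 1, Hal), (3, 38, 10, 1, Mo), (3, 38, 10, 1, Xia), (3, 38, 16, 2, Cal), (3, 38, 16, 2, Eve), (3, 38, 16, 2, Hal), (3, 38, 16, 2, Mo), (3, 38, 16, 2, Xia), (3, 38, 18, 6, Cal), (3, 38, 18, 6, Eve), (3, 38, 18, 6, Hal), (3, 38, 18, 6, Mo), (3, 38, 18, 6, Xia), (3, 38, 19, 11, Cal), (3, 38, 19, 11, Eve), (3, 38, 19, 11, Hal), (3, 38, 19, 11, Mo), (3, 38, 19, 11, Xia), (3, 38, 34, 10, Cal), (3, 38, 34, 10, Eve), (3, 38, 34, 10, Hal), (3, 38, 34, 10, Mo), (3, 38, 34, 10, Xia)}
Keep only column(s) sid, tid (24 duplicate(s) eliminated): {(1, 38), (10, 38), (11, 38), (2, 38), (5, 15), (6, 38)}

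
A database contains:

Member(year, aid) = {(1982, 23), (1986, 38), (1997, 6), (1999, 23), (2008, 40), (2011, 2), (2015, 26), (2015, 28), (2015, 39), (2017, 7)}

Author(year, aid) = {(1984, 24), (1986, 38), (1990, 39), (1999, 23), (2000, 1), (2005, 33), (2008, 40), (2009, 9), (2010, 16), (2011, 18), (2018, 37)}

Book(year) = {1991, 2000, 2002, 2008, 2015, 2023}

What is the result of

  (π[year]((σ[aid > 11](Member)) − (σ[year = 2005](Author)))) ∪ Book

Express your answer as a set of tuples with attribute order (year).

{1982, 1986, 1991, 1999, 2000, 2002, 2008, 2015, 2023}

Apply σ_{aid > 11}; surviving tuples: {(1982, 23), (1986, 38), (1999, 23), (2008, 40), (2015, 26), (2015, 28), (2015, 39)}
Apply σ_{year = 2005}; surviving tuples: {(2005, 33)}
Difference: {(1982, 23), (1986, 38), (1999, 23), (2008, 40), (2015, 26), (2015, 28), (2015, 39)} with {(2005, 33)} → {(1982, 23), (1986, 38), (1999, 23), (2008, 40), (2015, 26), (2015, 28), (2015, 39)}
π[year]: project onto (year) (2 duplicate(s) eliminated) → {1982, 1986, 1999, 2008, 2015}
Union: {1982, 1986, 1999, 2008, 2015} with {1991, 2000, 2002, 2008, 2015, 2023} → {1982, 1986, 1991, 1999, 2000, 2002, 2008, 2015, 2023}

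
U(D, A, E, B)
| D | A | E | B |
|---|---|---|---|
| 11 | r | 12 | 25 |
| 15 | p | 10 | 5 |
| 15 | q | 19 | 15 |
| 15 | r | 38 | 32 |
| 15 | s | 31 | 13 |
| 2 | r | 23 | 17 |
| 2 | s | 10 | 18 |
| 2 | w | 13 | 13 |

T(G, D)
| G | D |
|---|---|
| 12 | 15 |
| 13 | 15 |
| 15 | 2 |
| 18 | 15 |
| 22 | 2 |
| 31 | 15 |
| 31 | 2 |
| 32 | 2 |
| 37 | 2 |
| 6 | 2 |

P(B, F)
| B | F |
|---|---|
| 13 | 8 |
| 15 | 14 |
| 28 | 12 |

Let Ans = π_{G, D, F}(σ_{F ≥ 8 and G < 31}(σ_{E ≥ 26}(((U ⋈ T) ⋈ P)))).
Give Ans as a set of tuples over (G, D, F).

U ⋈ T (natural join on D): {(15, p, 10, 5, 12), (15, p, 10, 5, 13), (15, p, 10, 5, 18), (15, p, 10, 5, 31), (15, q, 19, 15, 12), (15, q, 19, 15, 13), (15, q, 19, 15, 18), (15, q, 19, 15, 31), (15, r, 38, 32, 12), (15, r, 38, 32, 13), (15, r, 38, 32, 18), (15, r, 38, 32, 31), (15, s, 31, 13, 12), (15, s, 31, 13, 13), (15, s, 31, 13, 18), (15, s, 31, 13, 31), (2, r, 23, 17, 15), (2, r, 23, 17, 22), (2, r, 23, 17, 31), (2, r, 23, 17, 32), (2, r, 23, 17, 37), (2, r, 23, 17, 6), (2, s, 10, 18, 15), (2, s, 10, 18, 22), (2, s, 10, 18, 31), (2, s, 10, 18, 32), (2, s, 10, 18, 37), (2, s, 10, 18, 6), (2, w, 13, 13, 15), (2, w, 13, 13, 22), (2, w, 13, 13, 31), (2, w, 13, 13, 32), (2, w, 13, 13, 37), (2, w, 13, 13, 6)}
(U ⋈ T) ⋈ P (natural join on B): {(15, q, 19, 15, 12, 14), (15, q, 19, 15, 13, 14), (15, q, 19, 15, 18, 14), (15, q, 19, 15, 31, 14), (15, s, 31, 13, 12, 8), (15, s, 31, 13, 13, 8), (15, s, 31, 13, 18, 8), (15, s, 31, 13, 31, 8), (2, w, 13, 13, 15, 8), (2, w, 13, 13, 22, 8), (2, w, 13, 13, 31, 8), (2, w, 13, 13, 32, 8), (2, w, 13, 13, 37, 8), (2, w, 13, 13, 6, 8)}
Apply σ_{E ≥ 26}; surviving tuples: {(15, s, 31, 13, 12, 8), (15, s, 31, 13, 13, 8), (15, s, 31, 13, 18, 8), (15, s, 31, 13, 31, 8)}
Apply σ_{F ≥ 8 and G < 31}; surviving tuples: {(15, s, 31, 13, 12, 8), (15, s, 31, 13, 13, 8), (15, s, 31, 13, 18, 8)}
Keep only column(s) G, D, F: {(12, 15, 8), (13, 15, 8), (18, 15, 8)}

{(12, 15, 8), (13, 15, 8), (18, 15, 8)}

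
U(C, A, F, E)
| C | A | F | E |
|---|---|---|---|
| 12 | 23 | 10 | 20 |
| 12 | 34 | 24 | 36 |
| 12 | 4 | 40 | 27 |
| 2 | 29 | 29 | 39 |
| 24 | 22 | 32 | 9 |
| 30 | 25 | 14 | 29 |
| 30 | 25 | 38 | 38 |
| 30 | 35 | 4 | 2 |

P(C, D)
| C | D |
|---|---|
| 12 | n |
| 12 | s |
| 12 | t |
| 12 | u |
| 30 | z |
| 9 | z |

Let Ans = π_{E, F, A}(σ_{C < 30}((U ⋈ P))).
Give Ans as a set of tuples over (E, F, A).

Joining U and P on C yields {(12, 23, 10, 20, n), (12, 23, 10, 20, s), (12, 23, 10, 20, t), (12, 23, 10, 20, u), (12, 34, 24, 36, n), (12, 34, 24, 36, s), (12, 34, 24, 36, t), (12, 34, 24, 36, u), (12, 4, 40, 27, n), (12, 4, 40, 27, s), (12, 4, 40, 27, t), (12, 4, 40, 27, u), (30, 25, 14, 29, z), (30, 25, 38, 38, z), (30, 35, 4, 2, z)}.
σ[C < 30]: keep tuples satisfying C < 30 → {(12, 23, 10, 20, n), (12, 23, 10, 20, s), (12, 23, 10, 20, t), (12, 23, 10, 20, u), (12, 34, 24, 36, n), (12, 34, 24, 36, s), (12, 34, 24, 36, t), (12, 34, 24, 36, u), (12, 4, 40, 27, n), (12, 4, 40, 27, s), (12, 4, 40, 27, t), (12, 4, 40, 27, u)}
π_{E, F, A} gives {(20, 10, 23), (27, 40, 4), (36, 24, 34)} (9 duplicate(s) eliminated).

{(20, 10, 23), (27, 40, 4), (36, 24, 34)}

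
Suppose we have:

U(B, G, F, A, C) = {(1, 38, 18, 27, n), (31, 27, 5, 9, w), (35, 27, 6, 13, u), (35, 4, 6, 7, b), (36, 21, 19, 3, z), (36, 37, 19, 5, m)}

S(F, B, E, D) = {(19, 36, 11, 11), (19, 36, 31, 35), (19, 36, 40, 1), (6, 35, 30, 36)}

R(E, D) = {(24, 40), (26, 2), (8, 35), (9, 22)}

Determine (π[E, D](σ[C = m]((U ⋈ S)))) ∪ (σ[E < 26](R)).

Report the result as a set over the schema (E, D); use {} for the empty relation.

Natural join on B, F: {(35, 27, 6, 13, u, 30, 36), (35, 4, 6, 7, b, 30, 36), (36, 21, 19, 3, z, 11, 11), (36, 21, 19, 3, z, 31, 35), (36, 21, 19, 3, z, 40, 1), (36, 37, 19, 5, m, 11, 11), (36, 37, 19, 5, m, 31, 35), (36, 37, 19, 5, m, 40, 1)}
σ[C = m]: keep tuples satisfying C = m → {(36, 37, 19, 5, m, 11, 11), (36, 37, 19, 5, m, 31, 35), (36, 37, 19, 5, m, 40, 1)}
Projecting to E, D: {(11, 11), (31, 35), (40, 1)}
σ[E < 26]: keep tuples satisfying E < 26 → {(24, 40), (8, 35), (9, 22)}
Taking the union: {(11, 11), (24, 40), (31, 35), (40, 1), (8, 35), (9, 22)}

{(11, 11), (24, 40), (31, 35), (40, 1), (8, 35), (9, 22)}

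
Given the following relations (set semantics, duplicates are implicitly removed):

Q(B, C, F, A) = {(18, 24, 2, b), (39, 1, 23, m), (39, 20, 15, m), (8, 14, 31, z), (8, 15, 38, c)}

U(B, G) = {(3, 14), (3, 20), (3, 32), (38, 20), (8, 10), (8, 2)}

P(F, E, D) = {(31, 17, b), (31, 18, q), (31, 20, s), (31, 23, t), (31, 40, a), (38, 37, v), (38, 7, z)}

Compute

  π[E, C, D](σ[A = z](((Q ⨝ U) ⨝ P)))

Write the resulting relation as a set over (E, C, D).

Q ⋈ U (natural join on B): {(8, 14, 31, z, 10), (8, 14, 31, z, 2), (8, 15, 38, c, 10), (8, 15, 38, c, 2)}
(Q ⨝ U) ⋈ P (natural join on F): {(8, 14, 31, z, 10, 17, b), (8, 14, 31, z, 10, 18, q), (8, 14, 31, z, 10, 20, s), (8, 14, 31, z, 10, 23, t), (8, 14, 31, z, 10, 40, a), (8, 14, 31, z, 2, 17, b), (8, 14, 31, z, 2, 18, q), (8, 14, 31, z, 2, 20, s), (8, 14, 31, z, 2, 23, t), (8, 14, 31, z, 2, 40, a), (8, 15, 38, c, 10, 37, v), (8, 15, 38, c, 10, 7, z), (8, 15, 38, c, 2, 37, v), (8, 15, 38, c, 2, 7, z)}
Selection A = z: {(8, 14, 31, z, 10, 17, b), (8, 14, 31, z, 10, 18, q), (8, 14, 31, z, 10, 20, s), (8, 14, 31, z, 10, 23, t), (8, 14, 31, z, 10, 40, a), (8, 14, 31, z, 2, 17, b), (8, 14, 31, z, 2, 18, q), (8, 14, 31, z, 2, 20, s), (8, 14, 31, z, 2, 23, t), (8, 14, 31, z, 2, 40, a)}
π_{E, C, D} gives {(17, 14, b), (18, 14, q), (20, 14, s), (23, 14, t), (40, 14, a)} (5 duplicate(s) eliminated).

{(17, 14, b), (18, 14, q), (20, 14, s), (23, 14, t), (40, 14, a)}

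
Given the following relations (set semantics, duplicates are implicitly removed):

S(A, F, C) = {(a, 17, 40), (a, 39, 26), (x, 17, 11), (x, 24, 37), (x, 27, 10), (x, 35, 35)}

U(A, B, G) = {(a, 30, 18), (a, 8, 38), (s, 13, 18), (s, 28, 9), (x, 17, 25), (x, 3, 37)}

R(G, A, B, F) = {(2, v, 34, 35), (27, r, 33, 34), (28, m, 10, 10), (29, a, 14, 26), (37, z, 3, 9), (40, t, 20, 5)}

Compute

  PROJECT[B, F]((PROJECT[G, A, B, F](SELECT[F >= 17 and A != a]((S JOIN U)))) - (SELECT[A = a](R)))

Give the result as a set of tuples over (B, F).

Natural join on A: {(a, 17, 40, 30, 18), (a, 17, 40, 8, 38), (a, 39, 26, 30, 18), (a, 39, 26, 8, 38), (x, 17, 11, 17, 25), (x, 17, 11, 3, 37), (x, 24, 37, 17, 25), (x, 24, 37, 3, 37), (x, 27, 10, 17, 25), (x, 27, 10, 3, 37), (x, 35, 35, 17, 25), (x, 35, 35, 3, 37)}
σ[F >= 17 and A != a]: keep tuples satisfying F >= 17 and A != a → {(x, 17, 11, 17, 25), (x, 17, 11, 3, 37), (x, 24, 37, 17, 25), (x, 24, 37, 3, 37), (x, 27, 10, 17, 25), (x, 27, 10, 3, 37), (x, 35, 35, 17, 25), (x, 35, 35, 3, 37)}
Keep only column(s) G, A, B, F: {(25, x, 17, 17), (25, x, 17, 24), (25, x, 17, 27), (25, x, 17, 35), (37, x, 3, 17), (37, x, 3, 24), (37, x, 3, 27), (37, x, 3, 35)}
σ[A = a]: keep tuples satisfying A = a → {(29, a, 14, 26)}
Taking the difference: {(25, x, 17, 17), (25, x, 17, 24), (25, x, 17, 27), (25, x, 17, 35), (37, x, 3, 17), (37, x, 3, 24), (37, x, 3, 27), (37, x, 3, 35)}
Keep only column(s) B, F: {(17, 17), (17, 24), (17, 27), (17, 35), (3, 17), (3, 24), (3, 27), (3, 35)}

{(17, 17), (17, 24), (17, 27), (17, 35), (3, 17), (3, 24), (3, 27), (3, 35)}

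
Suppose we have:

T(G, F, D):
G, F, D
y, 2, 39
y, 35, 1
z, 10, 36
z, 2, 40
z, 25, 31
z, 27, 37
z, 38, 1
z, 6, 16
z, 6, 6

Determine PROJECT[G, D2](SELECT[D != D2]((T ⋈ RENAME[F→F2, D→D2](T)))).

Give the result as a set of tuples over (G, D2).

{(y, 1), (y, 39), (z, 1), (z, 16), (z, 31), (z, 36), (z, 37), (z, 40), (z, 6)}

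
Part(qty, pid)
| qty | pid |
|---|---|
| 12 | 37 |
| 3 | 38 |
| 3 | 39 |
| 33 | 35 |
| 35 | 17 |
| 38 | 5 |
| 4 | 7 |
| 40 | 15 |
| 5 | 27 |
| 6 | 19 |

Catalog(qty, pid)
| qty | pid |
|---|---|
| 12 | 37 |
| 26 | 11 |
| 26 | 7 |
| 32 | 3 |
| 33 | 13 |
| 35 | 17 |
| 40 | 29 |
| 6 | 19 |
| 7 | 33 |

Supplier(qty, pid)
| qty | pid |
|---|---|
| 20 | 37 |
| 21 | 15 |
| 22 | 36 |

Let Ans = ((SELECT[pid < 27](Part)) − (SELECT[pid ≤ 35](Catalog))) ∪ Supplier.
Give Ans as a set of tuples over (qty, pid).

Filtering on pid < 27 leaves {(35, 17), (38, 5), (4, 7), (40, 15), (6, 19)}.
Filtering on pid ≤ 35 leaves {(26, 11), (26, 7), (32, 3), (33, 13), (35, 17), (40, 29), (6, 19), (7, 33)}.
Set difference of the two operands is {(38, 5), (4, 7), (40, 15)}.
Set union of the two operands is {(20, 37), (21, 15), (22, 36), (38, 5), (4, 7), (40, 15)}.

{(20, 37), (21, 15), (22, 36), (38, 5), (4, 7), (40, 15)}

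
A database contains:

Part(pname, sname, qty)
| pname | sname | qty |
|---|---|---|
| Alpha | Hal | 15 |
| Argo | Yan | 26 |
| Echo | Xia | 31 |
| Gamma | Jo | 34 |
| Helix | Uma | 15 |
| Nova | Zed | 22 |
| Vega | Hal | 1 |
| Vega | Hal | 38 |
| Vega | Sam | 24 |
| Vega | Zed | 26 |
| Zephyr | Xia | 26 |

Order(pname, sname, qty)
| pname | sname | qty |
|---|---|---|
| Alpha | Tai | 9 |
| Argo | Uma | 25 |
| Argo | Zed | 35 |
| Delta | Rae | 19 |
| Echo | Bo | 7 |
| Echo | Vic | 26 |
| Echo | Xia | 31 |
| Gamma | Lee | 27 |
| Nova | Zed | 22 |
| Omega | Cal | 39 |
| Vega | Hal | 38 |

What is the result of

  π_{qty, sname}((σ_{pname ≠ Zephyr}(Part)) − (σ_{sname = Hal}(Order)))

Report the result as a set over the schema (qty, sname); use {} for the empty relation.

σ[pname ≠ Zephyr]: keep tuples satisfying pname ≠ Zephyr → {(Alpha, Hal, 15), (Argo, Yan, 26), (Echo, Xia, 31), (Gamma, Jo, 34), (Helix, Uma, 15), (Nova, Zed, 22), (Vega, Hal, 1), (Vega, Hal, 38), (Vega, Sam, 24), (Vega, Zed, 26)}
σ[sname = Hal]: keep tuples satisfying sname = Hal → {(Vega, Hal, 38)}
Taking the difference: {(Alpha, Hal, 15), (Argo, Yan, 26), (Echo, Xia, 31), (Gamma, Jo, 34), (Helix, Uma, 15), (Nova, Zed, 22), (Vega, Hal, 1), (Vega, Sam, 24), (Vega, Zed, 26)}
π[qty, sname]: project onto (qty, sname) → {(1, Hal), (15, Hal), (15, Uma), (22, Zed), (24, Sam), (26, Yan), (26, Zed), (31, Xia), (34, Jo)}

{(1, Hal), (15, Hal), (15, Uma), (22, Zed), (24, Sam), (26, Yan), (26, Zed), (31, Xia), (34, Jo)}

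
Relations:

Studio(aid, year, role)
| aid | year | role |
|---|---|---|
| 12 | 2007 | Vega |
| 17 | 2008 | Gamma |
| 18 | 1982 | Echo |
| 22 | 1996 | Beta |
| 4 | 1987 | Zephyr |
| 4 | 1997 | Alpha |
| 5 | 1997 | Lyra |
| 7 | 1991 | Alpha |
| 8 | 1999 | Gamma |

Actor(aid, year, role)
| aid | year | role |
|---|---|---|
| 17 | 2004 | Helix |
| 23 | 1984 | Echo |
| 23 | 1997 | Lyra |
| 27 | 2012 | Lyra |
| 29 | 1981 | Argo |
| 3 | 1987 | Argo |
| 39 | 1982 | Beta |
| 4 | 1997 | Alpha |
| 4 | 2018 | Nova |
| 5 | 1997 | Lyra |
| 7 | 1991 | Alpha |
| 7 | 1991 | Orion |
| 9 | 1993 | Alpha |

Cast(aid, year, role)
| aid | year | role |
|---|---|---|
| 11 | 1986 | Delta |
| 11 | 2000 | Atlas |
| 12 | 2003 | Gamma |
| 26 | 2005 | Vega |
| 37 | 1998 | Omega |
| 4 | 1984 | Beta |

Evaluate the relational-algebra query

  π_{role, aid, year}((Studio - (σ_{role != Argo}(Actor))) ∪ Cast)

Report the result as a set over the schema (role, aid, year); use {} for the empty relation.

{(Atlas, 11, 2000), (Beta, 22, 1996), (Beta, 4, 1984), (Delta, 11, 1986), (Echo, 18, 1982), (Gamma, 12, 2003), (Gamma, 17, 2008), (Gamma, 8, 1999), (Omega, 37, 1998), (Vega, 12, 2007), (Vega, 26, 2005), (Zephyr, 4, 1987)}

Apply σ_{role != Argo}; surviving tuples: {(17, 2004, Helix), (23, 1984, Echo), (23, 1997, Lyra), (27, 2012, Lyra), (39, 1982, Beta), (4, 1997, Alpha), (4, 2018, Nova), (5, 1997, Lyra), (7, 1991, Alpha), (7, 1991, Orion), (9, 1993, Alpha)}
Set difference of the two operands is {(12, 2007, Vega), (17, 2008, Gamma), (18, 1982, Echo), (22, 1996, Beta), (4, 1987, Zephyr), (8, 1999, Gamma)}.
Set union of the two operands is {(11, 1986, Delta), (11, 2000, Atlas), (12, 2003, Gamma), (12, 2007, Vega), (17, 2008, Gamma), (18, 1982, Echo), (22, 1996, Beta), (26, 2005, Vega), (37, 1998, Omega), (4, 1984, Beta), (4, 1987, Zephyr), (8, 1999, Gamma)}.
Projecting to role, aid, year: {(Atlas, 11, 2000), (Beta, 22, 1996), (Beta, 4, 1984), (Delta, 11, 1986), (Echo, 18, 1982), (Gamma, 12, 2003), (Gamma, 17, 2008), (Gamma, 8, 1999), (Omega, 37, 1998), (Vega, 12, 2007), (Vega, 26, 2005), (Zephyr, 4, 1987)}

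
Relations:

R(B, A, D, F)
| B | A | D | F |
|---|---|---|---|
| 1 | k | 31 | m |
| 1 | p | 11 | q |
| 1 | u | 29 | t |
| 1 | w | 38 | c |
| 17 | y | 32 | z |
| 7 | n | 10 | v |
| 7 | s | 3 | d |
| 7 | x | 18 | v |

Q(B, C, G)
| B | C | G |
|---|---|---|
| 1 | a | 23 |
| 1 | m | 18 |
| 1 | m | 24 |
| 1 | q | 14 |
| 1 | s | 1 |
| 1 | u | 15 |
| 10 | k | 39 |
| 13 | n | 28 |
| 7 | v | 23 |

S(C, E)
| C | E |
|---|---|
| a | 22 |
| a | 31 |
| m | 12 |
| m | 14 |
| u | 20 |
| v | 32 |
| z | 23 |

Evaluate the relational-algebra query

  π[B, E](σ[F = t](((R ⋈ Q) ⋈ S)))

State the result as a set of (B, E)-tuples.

{(1, 12), (1, 14), (1, 20), (1, 22), (1, 31)}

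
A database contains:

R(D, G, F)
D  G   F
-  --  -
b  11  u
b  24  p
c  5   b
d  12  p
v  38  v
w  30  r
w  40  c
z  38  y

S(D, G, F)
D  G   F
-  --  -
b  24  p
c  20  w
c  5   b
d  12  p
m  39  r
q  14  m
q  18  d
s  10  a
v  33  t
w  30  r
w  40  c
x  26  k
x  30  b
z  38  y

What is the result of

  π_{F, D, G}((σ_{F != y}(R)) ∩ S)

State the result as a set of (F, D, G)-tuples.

{(b, c, 5), (c, w, 40), (p, b, 24), (p, d, 12), (r, w, 30)}

Apply σ_{F != y}; surviving tuples: {(b, 11, u), (b, 24, p), (c, 5, b), (d, 12, p), (v, 38, v), (w, 30, r), (w, 40, c)}
Set intersection of the two operands is {(b, 24, p), (c, 5, b), (d, 12, p), (w, 30, r), (w, 40, c)}.
π[F, D, G]: project onto (F, D, G) → {(b, c, 5), (c, w, 40), (p, b, 24), (p, d, 12), (r, w, 30)}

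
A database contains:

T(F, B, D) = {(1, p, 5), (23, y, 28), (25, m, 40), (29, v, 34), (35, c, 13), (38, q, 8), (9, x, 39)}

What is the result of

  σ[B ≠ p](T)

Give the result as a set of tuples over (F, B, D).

{(23, y, 28), (25, m, 40), (29, v, 34), (35, c, 13), (38, q, 8), (9, x, 39)}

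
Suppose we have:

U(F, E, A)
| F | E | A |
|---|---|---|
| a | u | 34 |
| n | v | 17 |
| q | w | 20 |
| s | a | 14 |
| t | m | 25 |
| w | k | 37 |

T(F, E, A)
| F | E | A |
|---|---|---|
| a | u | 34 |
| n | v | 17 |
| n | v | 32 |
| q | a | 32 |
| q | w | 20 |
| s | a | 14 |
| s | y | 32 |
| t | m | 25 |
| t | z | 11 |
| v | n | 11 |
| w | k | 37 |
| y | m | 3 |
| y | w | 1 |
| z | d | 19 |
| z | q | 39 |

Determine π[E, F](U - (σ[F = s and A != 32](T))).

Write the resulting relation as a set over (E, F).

{(k, w), (m, t), (u, a), (v, n), (w, q)}

σ[F = s and A != 32]: keep tuples satisfying F = s and A != 32 → {(s, a, 14)}
Taking the difference: {(a, u, 34), (n, v, 17), (q, w, 20), (t, m, 25), (w, k, 37)}
π_{E, F} gives {(k, w), (m, t), (u, a), (v, n), (w, q)}.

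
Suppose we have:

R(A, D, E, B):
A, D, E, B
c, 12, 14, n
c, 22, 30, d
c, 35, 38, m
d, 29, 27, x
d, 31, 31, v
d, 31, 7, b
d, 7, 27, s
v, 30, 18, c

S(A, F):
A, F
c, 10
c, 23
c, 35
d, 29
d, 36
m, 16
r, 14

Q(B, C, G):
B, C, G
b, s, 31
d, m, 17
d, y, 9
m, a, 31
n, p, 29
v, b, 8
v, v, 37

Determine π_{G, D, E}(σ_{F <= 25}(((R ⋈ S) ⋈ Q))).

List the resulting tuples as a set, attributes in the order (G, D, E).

Joining R and S on A yields {(c, 12, 14, n, 10), (c, 12, 14, n, 23), (c, 12, 14, n, 35), (c, 22, 30, d, 10), (c, 22, 30, d, 23), (c, 22, 30, d, 35), (c, 35, 38, m, 10), (c, 35, 38, m, 23), (c, 35, 38, m, 35), (d, 29, 27, x, 29), (d, 29, 27, x, 36), (d, 31, 31, v, 29), (d, 31, 31, v, 36), (d, 31, 7, b, 29), (d, 31, 7, b, 36), (d, 7, 27, s, 29), (d, 7, 27, s, 36)}.
Joining (R ⋈ S) and Q on B yields {(c, 12, 14, n, 10, p, 29), (c, 12, 14, n, 23, p, 29), (c, 12, 14, n, 35, p, 29), (c, 22, 30, d, 10, m, 17), (c, 22, 30, d, 10, y, 9), (c, 22, 30, d, 23, m, 17), (c, 22, 30, d, 23, y, 9), (c, 22, 30, d, 35, m, 17), (c, 22, 30, d, 35, y, 9), (c, 35, 38, m, 10, a, 31), (c, 35, 38, m, 23, a, 31), (c, 35, 38, m, 35, a, 31), (d, 31, 31, v, 29, b, 8), (d, 31, 31, v, 29, v, 37), (d, 31, 31, v, 36, b, 8), (d, 31, 31, v, 36, v, 37), (d, 31, 7, b, 29, s, 31), (d, 31, 7, b, 36, s, 31)}.
Filtering on F <= 25 leaves {(c, 12, 14, n, 10, p, 29), (c, 12, 14, n, 23, p, 29), (c, 22, 30, d, 10, m, 17), (c, 22, 30, d, 10, y, 9), (c, 22, 30, d, 23, m, 17), (c, 22, 30, d, 23, y, 9), (c, 35, 38, m, 10, a, 31), (c, 35, 38, m, 23, a, 31)}.
Keep only column(s) G, D, E (4 duplicate(s) eliminated): {(17, 22, 30), (29, 12, 14), (31, 35, 38), (9, 22, 30)}

{(17, 22, 30), (29, 12, 14), (31, 35, 38), (9, 22, 30)}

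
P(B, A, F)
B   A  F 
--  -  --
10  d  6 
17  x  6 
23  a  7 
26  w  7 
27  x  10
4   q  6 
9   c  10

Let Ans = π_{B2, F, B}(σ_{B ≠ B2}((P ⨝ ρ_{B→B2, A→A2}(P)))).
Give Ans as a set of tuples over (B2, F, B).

ρ[B→B2, A→A2]: schema becomes (B2, A2, F); tuples unchanged.
Natural join on F: {(10, d, 6, 10, d), (10, d, 6, 17, x), (10, d, 6, 4, q), (17, x, 6, 10, d), (17, x, 6, 17, x), (17, x, 6, 4, q), (23, a, 7, 23, a), (23, a, 7, 26, w), (26, w, 7, 23, a), (26, w, 7, 26, w), (27, x, 10, 27, x), (27, x, 10, 9, c), (4, q, 6, 10, d), (4, q, 6, 17, x), (4, q, 6, 4, q), (9, c, 10, 27, x), (9, c, 10, 9, c)}
Filtering on B ≠ B2 leaves {(10, d, 6, 17, x), (10, d, 6, 4, q), (17, x, 6, 10, d), (17, x, 6, 4, q), (23, a, 7, 26, w), (26, w, 7, 23, a), (27, x, 10, 9, c), (4, q, 6, 10, d), (4, q, 6, 17, x), (9, c, 10, 27, x)}.
Keep only column(s) B2, F, B: {(10, 6, 17), (10, 6, 4), (17, 6, 10), (17, 6, 4), (23, 7, 26), (26, 7, 23), (27, 10, 9), (4, 6, 10), (4, 6, 17), (9, 10, 27)}

{(10, 6, 17), (10, 6, 4), (17, 6, 10), (17, 6, 4), (23, 7, 26), (26, 7, 23), (27, 10, 9), (4, 6, 10), (4, 6, 17), (9, 10, 27)}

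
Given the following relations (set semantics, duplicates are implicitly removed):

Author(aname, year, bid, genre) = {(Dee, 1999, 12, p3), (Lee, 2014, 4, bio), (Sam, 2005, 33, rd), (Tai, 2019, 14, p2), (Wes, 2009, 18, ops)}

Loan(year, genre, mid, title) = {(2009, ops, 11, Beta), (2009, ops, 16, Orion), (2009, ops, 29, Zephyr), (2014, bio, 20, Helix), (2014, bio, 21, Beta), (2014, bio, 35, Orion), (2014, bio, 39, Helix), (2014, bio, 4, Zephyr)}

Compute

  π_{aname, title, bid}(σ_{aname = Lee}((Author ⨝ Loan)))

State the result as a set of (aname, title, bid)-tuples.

{(Lee, Beta, 4), (Lee, Helix, 4), (Lee, Orion, 4), (Lee, Zephyr, 4)}

Natural join on year, genre: {(Lee, 2014, 4, bio, 20, Helix), (Lee, 2014, 4, bio, 21, Beta), (Lee, 2014, 4, bio, 35, Orion), (Lee, 2014, 4, bio, 39, Helix), (Lee, 2014, 4, bio, 4, Zephyr), (Wes, 2009, 18, ops, 11, Beta), (Wes, 2009, 18, ops, 16, Orion), (Wes, 2009, 18, ops, 29, Zephyr)}
Filtering on aname = Lee leaves {(Lee, 2014, 4, bio, 20, Helix), (Lee, 2014, 4, bio, 21, Beta), (Lee, 2014, 4, bio, 35, Orion), (Lee, 2014, 4, bio, 39, Helix), (Lee, 2014, 4, bio, 4, Zephyr)}.
π_{aname, title, bid} gives {(Lee, Beta, 4), (Lee, Helix, 4), (Lee, Orion, 4), (Lee, Zephyr, 4)} (1 duplicate(s) eliminated).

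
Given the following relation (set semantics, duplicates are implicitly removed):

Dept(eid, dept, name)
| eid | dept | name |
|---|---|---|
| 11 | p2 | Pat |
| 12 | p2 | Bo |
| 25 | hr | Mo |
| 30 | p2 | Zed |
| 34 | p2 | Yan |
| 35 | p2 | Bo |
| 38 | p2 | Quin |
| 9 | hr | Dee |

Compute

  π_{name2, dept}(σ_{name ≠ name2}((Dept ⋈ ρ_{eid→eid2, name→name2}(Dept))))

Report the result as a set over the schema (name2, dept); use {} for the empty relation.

{(Bo, p2), (Dee, hr), (Mo, hr), (Pat, p2), (Quin, p2), (Yan, p2), (Zed, p2)}

ρ[eid→eid2, name→name2]: schema becomes (eid2, dept, name2); tuples unchanged.
Natural join on dept: {(11, p2, Pat, 11, Pat), (11, p2, Pat, 12, Bo), (11, p2, Pat, 30, Zed), (11, p2, Pat, 34, Yan), (11, p2, Pat, 35, Bo), (11, p2, Pat, 38, Quin), (12, p2, Bo, 11, Pat), (12, p2, Bo, 12, Bo), (12, p2, Bo, 30, Zed), (12, p2, Bo, 34, Yan), (12, p2, Bo, 35, Bo), (12, p2, Bo, 38, Quin), (25, hr, Mo, 25, Mo), (25, hr, Mo, 9, Dee), (30, p2, Zed, 11, Pat), (30, p2, Zed, 12, Bo), (30, p2, Zed, 30, Zed), (30, p2, Zed, 34, Yan), (30, p2, Zed, 35, Bo), (30, p2, Zed, 38, Quin), (34, p2, Yan, 11, Pat), (34, p2, Yan, 12, Bo), (34, p2, Yan, 30, Zed), (34, p2, Yan, 34, Yan), (34, p2, Yan, 35, Bo), (34, p2, Yan, 38, Quin), (35, p2, Bo, 11, Pat), (35, p2, Bo, 12, Bo), (35, p2, Bo, 30, Zed), (35, p2, Bo, 34, Yan), (35, p2, Bo, 35, Bo), (35, p2, Bo, 38, Quin), (38, p2, Quin, 11, Pat), (38, p2, Quin, 12, Bo), (38, p2, Quin, 30, Zed), (38, p2, Quin, 34, Yan), (38, p2, Quin, 35, Bo), (38, p2, Quin, 38, Quin), (9, hr, Dee, 25, Mo), (9, hr, Dee, 9, Dee)}
Apply σ_{name ≠ name2}; surviving tuples: {(11, p2, Pat, 12, Bo), (11, p2, Pat, 30, Zed), (11, p2, Pat, 34, Yan), (11, p2, Pat, 35, Bo), (11, p2, Pat, 38, Quin), (12, p2, Bo, 11, Pat), (12, p2, Bo, 30, Zed), (12, p2, Bo, 34, Yan), (12, p2, Bo, 38, Quin), (25, hr, Mo, 9, Dee), (30, p2, Zed, 11, Pat), (30, p2, Zed, 12, Bo), (30, p2, Zed, 34, Yan), (30, p2, Zed, 35, Bo), (30, p2, Zed, 38, Quin), (34, p2, Yan, 11, Pat), (34, p2, Yan, 12, Bo), (34, p2, Yan, 30, Zed), (34, p2, Yan, 35, Bo), (34, p2, Yan, 38, Quin), (35, p2, Bo, 11, Pat), (35, p2, Bo, 30, Zed), (35, p2, Bo, 34, Yan), (35, p2, Bo, 38, Quin), (38, p2, Quin, 11, Pat), (38, p2, Quin, 12, Bo), (38, p2, Quin, 30, Zed), (38, p2, Quin, 34, Yan), (38, p2, Quin, 35, Bo), (9, hr, Dee, 25, Mo)}
Projecting to name2, dept (23 duplicate(s) eliminated): {(Bo, p2), (Dee, hr), (Mo, hr), (Pat, p2), (Quin, p2), (Yan, p2), (Zed, p2)}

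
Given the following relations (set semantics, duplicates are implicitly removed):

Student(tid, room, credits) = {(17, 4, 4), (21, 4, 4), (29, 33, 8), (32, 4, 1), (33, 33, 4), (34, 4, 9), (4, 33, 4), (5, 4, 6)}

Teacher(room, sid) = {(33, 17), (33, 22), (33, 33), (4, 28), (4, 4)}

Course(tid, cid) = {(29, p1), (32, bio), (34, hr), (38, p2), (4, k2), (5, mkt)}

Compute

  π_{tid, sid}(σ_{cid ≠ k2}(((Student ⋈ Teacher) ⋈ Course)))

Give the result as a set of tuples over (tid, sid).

{(29, 17), (29, 22), (29, 33), (32, 28), (32, 4), (34, 28), (34, 4), (5, 28), (5, 4)}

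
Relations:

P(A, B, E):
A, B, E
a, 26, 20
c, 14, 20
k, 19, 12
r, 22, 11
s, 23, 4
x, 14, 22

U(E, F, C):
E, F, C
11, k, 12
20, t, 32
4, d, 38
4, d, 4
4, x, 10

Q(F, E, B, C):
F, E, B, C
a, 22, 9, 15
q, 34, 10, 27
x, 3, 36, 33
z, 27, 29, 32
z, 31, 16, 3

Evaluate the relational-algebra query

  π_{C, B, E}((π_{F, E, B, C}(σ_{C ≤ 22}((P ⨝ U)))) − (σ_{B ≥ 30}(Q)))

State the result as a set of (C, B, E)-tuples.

P ⋈ U (natural join on E): {(a, 26, 20, t, 32), (c, 14, 20, t, 32), (r, 22, 11, k, 12), (s, 23, 4, d, 38), (s, 23, 4, d, 4), (s, 23, 4, x, 10)}
Filtering on C ≤ 22 leaves {(r, 22, 11, k, 12), (s, 23, 4, d, 4), (s, 23, 4, x, 10)}.
Keep only column(s) F, E, B, C: {(d, 4, 23, 4), (k, 11, 22, 12), (x, 4, 23, 10)}
Filtering on B ≥ 30 leaves {(x, 3, 36, 33)}.
Set difference of the two operands is {(d, 4, 23, 4), (k, 11, 22, 12), (x, 4, 23, 10)}.
Keep only column(s) C, B, E: {(10, 23, 4), (12, 22, 11), (4, 23, 4)}

{(10, 23, 4), (12, 22, 11), (4, 23, 4)}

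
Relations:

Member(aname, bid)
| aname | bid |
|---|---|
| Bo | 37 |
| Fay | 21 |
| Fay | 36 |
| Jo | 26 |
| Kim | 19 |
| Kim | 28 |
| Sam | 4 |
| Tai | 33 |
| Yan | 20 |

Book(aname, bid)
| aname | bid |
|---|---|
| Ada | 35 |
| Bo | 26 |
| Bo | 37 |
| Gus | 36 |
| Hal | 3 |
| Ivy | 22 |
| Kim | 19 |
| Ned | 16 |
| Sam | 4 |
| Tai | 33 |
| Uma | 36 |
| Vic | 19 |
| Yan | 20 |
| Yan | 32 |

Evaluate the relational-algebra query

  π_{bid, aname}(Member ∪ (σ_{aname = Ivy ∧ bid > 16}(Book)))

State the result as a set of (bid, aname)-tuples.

{(19, Kim), (20, Yan), (21, Fay), (22, Ivy), (26, Jo), (28, Kim), (33, Tai), (36, Fay), (37, Bo), (4, Sam)}

Filtering on aname = Ivy ∧ bid > 16 leaves {(Ivy, 22)}.
Taking the union: {(Bo, 37), (Fay, 21), (Fay, 36), (Ivy, 22), (Jo, 26), (Kim, 19), (Kim, 28), (Sam, 4), (Tai, 33), (Yan, 20)}
π_{bid, aname} gives {(19, Kim), (20, Yan), (21, Fay), (22, Ivy), (26, Jo), (28, Kim), (33, Tai), (36, Fay), (37, Bo), (4, Sam)}.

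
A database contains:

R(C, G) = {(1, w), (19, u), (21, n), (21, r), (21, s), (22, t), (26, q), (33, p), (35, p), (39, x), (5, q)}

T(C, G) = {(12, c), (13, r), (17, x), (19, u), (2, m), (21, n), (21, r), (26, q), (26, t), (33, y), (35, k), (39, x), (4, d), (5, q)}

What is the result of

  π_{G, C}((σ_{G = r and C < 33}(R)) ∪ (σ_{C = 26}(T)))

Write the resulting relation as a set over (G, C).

σ[G = r and C < 33]: keep tuples satisfying G = r and C < 33 → {(21, r)}
σ[C = 26]: keep tuples satisfying C = 26 → {(26, q), (26, t)}
Union: {(21, r)} with {(26, q), (26, t)} → {(21, r), (26, q), (26, t)}
Projecting to G, C: {(q, 26), (r, 21), (t, 26)}

{(q, 26), (r, 21), (t, 26)}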